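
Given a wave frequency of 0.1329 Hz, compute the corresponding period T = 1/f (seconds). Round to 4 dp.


T = 1 / f
T = 1 / 0.1329
T = 7.5245 s

7.5245


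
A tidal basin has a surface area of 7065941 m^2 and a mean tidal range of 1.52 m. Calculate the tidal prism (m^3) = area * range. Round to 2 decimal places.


Tidal prism = Area * Tidal range
P = 7065941 * 1.52
P = 10740230.32 m^3

10740230.32


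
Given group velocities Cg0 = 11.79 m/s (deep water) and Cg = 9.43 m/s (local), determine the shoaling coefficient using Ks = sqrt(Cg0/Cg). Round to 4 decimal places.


Ks = sqrt(Cg0 / Cg)
Ks = sqrt(11.79 / 9.43)
Ks = sqrt(1.2503)
Ks = 1.1182

1.1182


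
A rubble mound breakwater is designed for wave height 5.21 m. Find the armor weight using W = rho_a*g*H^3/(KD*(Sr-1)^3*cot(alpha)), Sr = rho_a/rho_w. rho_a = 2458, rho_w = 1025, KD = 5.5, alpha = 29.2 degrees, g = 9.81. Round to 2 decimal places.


Sr = rho_a / rho_w = 2458 / 1025 = 2.398049
(Sr - 1) = 1.398049
(Sr - 1)^3 = 2.732543
cot(29.2) = 1 / tan(29.2) = 1 / 0.558881 = 1.789289
Numerator = 2458 * 9.81 * 5.21^3 = 3410075.9816
Denominator = 5.5 * 2.732543 * 1.789289 = 26.891203
W = 3410075.9816 / 26.891203
W = 126810.09 N

126810.09


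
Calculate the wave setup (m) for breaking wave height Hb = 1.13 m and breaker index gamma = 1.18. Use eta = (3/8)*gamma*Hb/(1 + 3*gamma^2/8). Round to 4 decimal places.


eta = (3/8) * gamma * Hb / (1 + 3*gamma^2/8)
Numerator = (3/8) * 1.18 * 1.13 = 0.500025
Denominator = 1 + 3*1.18^2/8 = 1 + 0.522150 = 1.522150
eta = 0.500025 / 1.522150
eta = 0.3285 m

0.3285


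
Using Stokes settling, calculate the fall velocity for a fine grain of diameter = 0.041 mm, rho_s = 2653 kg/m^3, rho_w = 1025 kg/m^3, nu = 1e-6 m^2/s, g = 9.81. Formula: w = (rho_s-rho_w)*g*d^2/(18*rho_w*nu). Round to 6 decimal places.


w = (rho_s - rho_w) * g * d^2 / (18 * rho_w * nu)
d = 0.041 mm = 0.000041 m
rho_s - rho_w = 2653 - 1025 = 1628
Numerator = 1628 * 9.81 * (0.000041)^2 = 0.000026846713
Denominator = 18 * 1025 * 1e-6 = 0.018450
w = 0.001455 m/s

0.001455


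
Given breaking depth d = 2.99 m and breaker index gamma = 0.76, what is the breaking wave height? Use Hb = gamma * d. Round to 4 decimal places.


Hb = gamma * d
Hb = 0.76 * 2.99
Hb = 2.2724 m

2.2724


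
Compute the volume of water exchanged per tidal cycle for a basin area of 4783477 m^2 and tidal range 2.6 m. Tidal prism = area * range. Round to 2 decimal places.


Tidal prism = Area * Tidal range
P = 4783477 * 2.6
P = 12437040.20 m^3

12437040.20


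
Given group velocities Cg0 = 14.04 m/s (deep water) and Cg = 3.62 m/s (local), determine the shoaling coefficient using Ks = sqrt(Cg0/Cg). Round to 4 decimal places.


Ks = sqrt(Cg0 / Cg)
Ks = sqrt(14.04 / 3.62)
Ks = sqrt(3.8785)
Ks = 1.9694

1.9694


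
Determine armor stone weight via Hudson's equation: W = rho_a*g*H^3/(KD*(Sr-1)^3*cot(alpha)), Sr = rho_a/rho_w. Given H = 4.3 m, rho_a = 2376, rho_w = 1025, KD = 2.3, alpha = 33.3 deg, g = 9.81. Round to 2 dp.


Sr = rho_a / rho_w = 2376 / 1025 = 2.318049
(Sr - 1) = 1.318049
(Sr - 1)^3 = 2.289784
cot(33.3) = 1 / tan(33.3) = 1 / 0.656877 = 1.522355
Numerator = 2376 * 9.81 * 4.3^3 = 1853193.6799
Denominator = 2.3 * 2.289784 * 1.522355 = 8.017484
W = 1853193.6799 / 8.017484
W = 231144.05 N

231144.05


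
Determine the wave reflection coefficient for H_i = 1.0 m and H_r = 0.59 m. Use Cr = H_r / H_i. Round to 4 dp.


Cr = H_r / H_i
Cr = 0.59 / 1.0
Cr = 0.5900

0.5900


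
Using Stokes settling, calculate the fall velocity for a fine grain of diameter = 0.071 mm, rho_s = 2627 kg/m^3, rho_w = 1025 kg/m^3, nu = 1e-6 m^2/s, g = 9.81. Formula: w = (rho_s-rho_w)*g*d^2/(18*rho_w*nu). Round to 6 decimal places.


w = (rho_s - rho_w) * g * d^2 / (18 * rho_w * nu)
d = 0.071 mm = 0.000071 m
rho_s - rho_w = 2627 - 1025 = 1602
Numerator = 1602 * 9.81 * (0.000071)^2 = 0.000079222440
Denominator = 18 * 1025 * 1e-6 = 0.018450
w = 0.004294 m/s

0.004294


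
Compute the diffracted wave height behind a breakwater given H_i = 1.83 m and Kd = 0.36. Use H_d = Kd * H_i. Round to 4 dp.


H_d = Kd * H_i
H_d = 0.36 * 1.83
H_d = 0.6588 m

0.6588


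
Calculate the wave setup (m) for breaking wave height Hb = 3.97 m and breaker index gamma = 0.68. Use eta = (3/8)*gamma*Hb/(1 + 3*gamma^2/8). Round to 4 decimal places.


eta = (3/8) * gamma * Hb / (1 + 3*gamma^2/8)
Numerator = (3/8) * 0.68 * 3.97 = 1.012350
Denominator = 1 + 3*0.68^2/8 = 1 + 0.173400 = 1.173400
eta = 1.012350 / 1.173400
eta = 0.8627 m

0.8627


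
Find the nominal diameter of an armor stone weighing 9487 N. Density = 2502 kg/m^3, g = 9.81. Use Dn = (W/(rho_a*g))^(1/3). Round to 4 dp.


V = W / (rho_a * g)
V = 9487 / (2502 * 9.81)
V = 9487 / 24544.62
V = 0.386521 m^3
Dn = V^(1/3) = 0.386521^(1/3)
Dn = 0.7284 m

0.7284


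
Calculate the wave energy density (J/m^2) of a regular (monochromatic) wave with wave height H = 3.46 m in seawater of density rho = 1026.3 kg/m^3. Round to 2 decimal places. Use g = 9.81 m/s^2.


E = (1/8) * rho * g * H^2
E = (1/8) * 1026.3 * 9.81 * 3.46^2
E = 0.125 * 1026.3 * 9.81 * 11.9716
E = 15066.26 J/m^2

15066.26


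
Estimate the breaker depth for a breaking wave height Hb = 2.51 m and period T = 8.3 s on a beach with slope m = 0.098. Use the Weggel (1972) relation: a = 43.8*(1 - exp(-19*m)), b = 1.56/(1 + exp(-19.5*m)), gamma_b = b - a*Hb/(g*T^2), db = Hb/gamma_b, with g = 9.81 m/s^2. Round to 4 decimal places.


a = 43.8 * (1 - exp(-19 * m))
exp(-19 * 0.098) = exp(-1.8620) = 0.155362
a = 43.8 * (1 - 0.155362) = 36.995162
b = 1.56 / (1 + exp(-19.5 * m))
exp(-19.5 * 0.098) = exp(-1.9110) = 0.147932
b = 1.56 / (1 + 0.147932) = 1.358965
Hb / (g * T^2) = 2.51 / (9.81 * 8.3^2) = 2.51 / 675.8109 = 0.00371406
gamma_b = b - a * Hb/(g*T^2) = 1.358965 - 36.995162 * 0.00371406 = 1.221563
db = Hb / gamma_b = 2.51 / 1.221563
db = 2.0547 m

2.0547


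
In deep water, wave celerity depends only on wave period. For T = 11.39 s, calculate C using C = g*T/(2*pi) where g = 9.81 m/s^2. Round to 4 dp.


We use the deep-water celerity formula:
C = g * T / (2 * pi)
C = 9.81 * 11.39 / (2 * 3.14159...)
C = 111.735900 / 6.283185
C = 17.7833 m/s

17.7833


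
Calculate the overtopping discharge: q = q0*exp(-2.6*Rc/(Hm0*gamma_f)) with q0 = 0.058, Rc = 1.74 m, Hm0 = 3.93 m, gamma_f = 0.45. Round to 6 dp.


q = q0 * exp(-2.6 * Rc / (Hm0 * gamma_f))
Exponent = -2.6 * 1.74 / (3.93 * 0.45)
= -2.6 * 1.74 / 1.7685
= -2.558100
exp(-2.558100) = 0.077452
q = 0.058 * 0.077452
q = 0.004492 m^3/s/m

0.004492


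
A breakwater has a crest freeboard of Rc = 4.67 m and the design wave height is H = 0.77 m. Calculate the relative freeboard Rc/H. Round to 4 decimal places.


Relative freeboard = Rc / H
= 4.67 / 0.77
= 6.0649

6.0649


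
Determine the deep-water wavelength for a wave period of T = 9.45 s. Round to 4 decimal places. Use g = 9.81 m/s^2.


L0 = g * T^2 / (2 * pi)
L0 = 9.81 * 9.45^2 / (2 * pi)
L0 = 9.81 * 89.3025 / 6.28319
L0 = 876.0575 / 6.28319
L0 = 139.4289 m

139.4289


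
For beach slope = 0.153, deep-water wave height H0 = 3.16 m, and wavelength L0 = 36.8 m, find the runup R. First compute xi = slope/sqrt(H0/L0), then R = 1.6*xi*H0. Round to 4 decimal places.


xi = slope / sqrt(H0/L0)
H0/L0 = 3.16/36.8 = 0.085870
sqrt(0.085870) = 0.293035
xi = 0.153 / 0.293035 = 0.522122
R = 1.6 * xi * H0 = 1.6 * 0.522122 * 3.16
R = 2.6398 m

2.6398


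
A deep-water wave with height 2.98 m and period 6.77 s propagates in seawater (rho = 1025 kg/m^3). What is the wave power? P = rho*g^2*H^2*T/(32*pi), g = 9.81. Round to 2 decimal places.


P = rho * g^2 * H^2 * T / (32 * pi)
P = 1025 * 9.81^2 * 2.98^2 * 6.77 / (32 * pi)
P = 1025 * 96.2361 * 8.8804 * 6.77 / 100.53096
P = 58990.66 W/m

58990.66


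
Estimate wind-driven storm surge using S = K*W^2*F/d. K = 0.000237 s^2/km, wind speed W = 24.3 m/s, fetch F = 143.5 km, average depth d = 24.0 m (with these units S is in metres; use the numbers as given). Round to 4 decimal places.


S = K * W^2 * F / d
W^2 = 24.3^2 = 590.49
S = 0.000237 * 590.49 * 143.5 / 24.0
Numerator = 0.000237 * 590.49 * 143.5 = 20.082270
S = 20.082270 / 24.0 = 0.8368 m

0.8368


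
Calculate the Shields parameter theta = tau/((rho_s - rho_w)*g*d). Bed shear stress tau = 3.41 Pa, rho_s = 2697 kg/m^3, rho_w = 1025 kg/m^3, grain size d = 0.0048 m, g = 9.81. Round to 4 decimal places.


theta = tau / ((rho_s - rho_w) * g * d)
rho_s - rho_w = 2697 - 1025 = 1672
Denominator = 1672 * 9.81 * 0.0048 = 78.731136
theta = 3.41 / 78.731136
theta = 0.0433

0.0433


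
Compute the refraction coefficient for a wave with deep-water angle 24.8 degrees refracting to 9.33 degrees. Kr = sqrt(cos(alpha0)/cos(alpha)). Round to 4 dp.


Kr = sqrt(cos(alpha0) / cos(alpha))
cos(24.8) = 0.907777
cos(9.33) = 0.986771
Kr = sqrt(0.907777 / 0.986771)
Kr = sqrt(0.919947)
Kr = 0.9591

0.9591


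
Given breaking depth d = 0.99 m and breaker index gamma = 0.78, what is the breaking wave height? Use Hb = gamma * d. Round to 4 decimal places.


Hb = gamma * d
Hb = 0.78 * 0.99
Hb = 0.7722 m

0.7722


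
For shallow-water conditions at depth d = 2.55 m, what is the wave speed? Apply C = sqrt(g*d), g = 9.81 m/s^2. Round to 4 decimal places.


Using the shallow-water approximation:
C = sqrt(g * d) = sqrt(9.81 * 2.55)
C = sqrt(25.0155)
C = 5.0015 m/s

5.0015


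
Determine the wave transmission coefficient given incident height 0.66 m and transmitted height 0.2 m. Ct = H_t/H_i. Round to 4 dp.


Ct = H_t / H_i
Ct = 0.2 / 0.66
Ct = 0.3030

0.3030


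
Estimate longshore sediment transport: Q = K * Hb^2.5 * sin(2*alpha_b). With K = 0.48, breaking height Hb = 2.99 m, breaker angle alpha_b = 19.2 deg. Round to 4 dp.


Q = K * Hb^2.5 * sin(2 * alpha_b)
Hb^2.5 = 2.99^2.5 = 15.458878
sin(2 * 19.2) = sin(38.4) = 0.621148
Q = 0.48 * 15.458878 * 0.621148
Q = 4.6091 m^3/s

4.6091


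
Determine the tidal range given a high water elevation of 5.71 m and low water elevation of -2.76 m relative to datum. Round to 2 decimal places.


Tidal range = High water - Low water
Tidal range = 5.71 - (-2.76)
Tidal range = 8.47 m

8.47


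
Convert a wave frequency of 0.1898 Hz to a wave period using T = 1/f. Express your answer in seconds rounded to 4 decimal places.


T = 1 / f
T = 1 / 0.1898
T = 5.2687 s

5.2687


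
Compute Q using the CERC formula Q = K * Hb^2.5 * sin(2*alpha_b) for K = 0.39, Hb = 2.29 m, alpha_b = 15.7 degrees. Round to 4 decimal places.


Q = K * Hb^2.5 * sin(2 * alpha_b)
Hb^2.5 = 2.29^2.5 = 7.935763
sin(2 * 15.7) = sin(31.4) = 0.521010
Q = 0.39 * 7.935763 * 0.521010
Q = 1.6125 m^3/s

1.6125


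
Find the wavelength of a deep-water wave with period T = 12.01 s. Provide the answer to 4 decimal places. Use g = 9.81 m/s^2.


L0 = g * T^2 / (2 * pi)
L0 = 9.81 * 12.01^2 / (2 * pi)
L0 = 9.81 * 144.2401 / 6.28319
L0 = 1414.9954 / 6.28319
L0 = 225.2035 m

225.2035


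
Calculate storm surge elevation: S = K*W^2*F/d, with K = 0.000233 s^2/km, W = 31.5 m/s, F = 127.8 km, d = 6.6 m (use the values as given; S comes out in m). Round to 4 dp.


S = K * W^2 * F / d
W^2 = 31.5^2 = 992.25
S = 0.000233 * 992.25 * 127.8 / 6.6
Numerator = 0.000233 * 992.25 * 127.8 = 29.546625
S = 29.546625 / 6.6 = 4.4768 m

4.4768


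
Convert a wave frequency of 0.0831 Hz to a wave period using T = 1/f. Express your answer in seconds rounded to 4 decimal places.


T = 1 / f
T = 1 / 0.0831
T = 12.0337 s

12.0337


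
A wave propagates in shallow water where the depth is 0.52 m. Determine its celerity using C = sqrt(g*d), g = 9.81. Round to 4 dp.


Using the shallow-water approximation:
C = sqrt(g * d) = sqrt(9.81 * 0.52)
C = sqrt(5.1012)
C = 2.2586 m/s

2.2586


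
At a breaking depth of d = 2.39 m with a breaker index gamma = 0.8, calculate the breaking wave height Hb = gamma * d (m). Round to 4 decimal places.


Hb = gamma * d
Hb = 0.8 * 2.39
Hb = 1.9120 m

1.9120


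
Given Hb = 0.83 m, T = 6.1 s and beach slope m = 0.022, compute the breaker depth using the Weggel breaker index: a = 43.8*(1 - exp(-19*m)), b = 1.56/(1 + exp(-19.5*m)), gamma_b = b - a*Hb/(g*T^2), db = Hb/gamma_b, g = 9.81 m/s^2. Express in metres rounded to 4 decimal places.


a = 43.8 * (1 - exp(-19 * m))
exp(-19 * 0.022) = exp(-0.4180) = 0.658362
a = 43.8 * (1 - 0.658362) = 14.963734
b = 1.56 / (1 + exp(-19.5 * m))
exp(-19.5 * 0.022) = exp(-0.4290) = 0.651160
b = 1.56 / (1 + 0.651160) = 0.944790
Hb / (g * T^2) = 0.83 / (9.81 * 6.1^2) = 0.83 / 365.0301 = 0.00227379
gamma_b = b - a * Hb/(g*T^2) = 0.944790 - 14.963734 * 0.00227379 = 0.910766
db = Hb / gamma_b = 0.83 / 0.910766
db = 0.9113 m

0.9113


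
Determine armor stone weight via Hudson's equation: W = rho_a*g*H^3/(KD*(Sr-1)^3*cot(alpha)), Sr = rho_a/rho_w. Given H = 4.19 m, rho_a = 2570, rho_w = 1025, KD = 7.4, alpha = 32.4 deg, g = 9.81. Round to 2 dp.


Sr = rho_a / rho_w = 2570 / 1025 = 2.507317
(Sr - 1) = 1.507317
(Sr - 1)^3 = 3.424632
cot(32.4) = 1 / tan(32.4) = 1 / 0.634619 = 1.575748
Numerator = 2570 * 9.81 * 4.19^3 = 1854574.1395
Denominator = 7.4 * 3.424632 * 1.575748 = 39.933033
W = 1854574.1395 / 39.933033
W = 46442.11 N

46442.11


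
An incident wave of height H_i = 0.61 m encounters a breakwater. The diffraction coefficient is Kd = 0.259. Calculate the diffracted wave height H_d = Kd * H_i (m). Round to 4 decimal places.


H_d = Kd * H_i
H_d = 0.259 * 0.61
H_d = 0.1580 m

0.1580


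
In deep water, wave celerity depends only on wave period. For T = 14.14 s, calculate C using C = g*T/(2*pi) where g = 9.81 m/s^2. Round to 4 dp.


We use the deep-water celerity formula:
C = g * T / (2 * pi)
C = 9.81 * 14.14 / (2 * 3.14159...)
C = 138.713400 / 6.283185
C = 22.0769 m/s

22.0769


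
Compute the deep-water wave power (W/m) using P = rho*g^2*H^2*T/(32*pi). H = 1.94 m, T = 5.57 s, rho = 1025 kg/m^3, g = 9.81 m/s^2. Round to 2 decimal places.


P = rho * g^2 * H^2 * T / (32 * pi)
P = 1025 * 9.81^2 * 1.94^2 * 5.57 / (32 * pi)
P = 1025 * 96.2361 * 3.7636 * 5.57 / 100.53096
P = 20569.36 W/m

20569.36


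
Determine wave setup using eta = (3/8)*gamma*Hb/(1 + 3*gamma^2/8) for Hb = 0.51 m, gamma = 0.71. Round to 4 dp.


eta = (3/8) * gamma * Hb / (1 + 3*gamma^2/8)
Numerator = (3/8) * 0.71 * 0.51 = 0.135788
Denominator = 1 + 3*0.71^2/8 = 1 + 0.189038 = 1.189038
eta = 0.135788 / 1.189038
eta = 0.1142 m

0.1142


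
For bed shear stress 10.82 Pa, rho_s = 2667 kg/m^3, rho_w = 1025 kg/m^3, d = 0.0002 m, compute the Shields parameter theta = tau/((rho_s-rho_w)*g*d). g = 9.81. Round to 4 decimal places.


theta = tau / ((rho_s - rho_w) * g * d)
rho_s - rho_w = 2667 - 1025 = 1642
Denominator = 1642 * 9.81 * 0.0002 = 3.221604
theta = 10.82 / 3.221604
theta = 3.3586

3.3586


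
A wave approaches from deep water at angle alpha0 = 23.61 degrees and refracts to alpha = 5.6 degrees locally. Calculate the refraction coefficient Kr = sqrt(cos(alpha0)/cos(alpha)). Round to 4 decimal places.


Kr = sqrt(cos(alpha0) / cos(alpha))
cos(23.61) = 0.916293
cos(5.6) = 0.995227
Kr = sqrt(0.916293 / 0.995227)
Kr = sqrt(0.920687)
Kr = 0.9595

0.9595


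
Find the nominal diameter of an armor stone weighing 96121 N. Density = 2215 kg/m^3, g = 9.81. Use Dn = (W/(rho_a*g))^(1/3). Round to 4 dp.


V = W / (rho_a * g)
V = 96121 / (2215 * 9.81)
V = 96121 / 21729.15
V = 4.423597 m^3
Dn = V^(1/3) = 4.423597^(1/3)
Dn = 1.6416 m

1.6416


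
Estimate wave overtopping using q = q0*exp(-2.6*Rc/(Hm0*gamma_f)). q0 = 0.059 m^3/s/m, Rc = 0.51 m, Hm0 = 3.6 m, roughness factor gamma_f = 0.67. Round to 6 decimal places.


q = q0 * exp(-2.6 * Rc / (Hm0 * gamma_f))
Exponent = -2.6 * 0.51 / (3.6 * 0.67)
= -2.6 * 0.51 / 2.4120
= -0.549751
exp(-0.549751) = 0.577093
q = 0.059 * 0.577093
q = 0.034049 m^3/s/m

0.034049


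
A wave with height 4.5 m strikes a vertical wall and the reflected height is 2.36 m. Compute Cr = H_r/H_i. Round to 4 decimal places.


Cr = H_r / H_i
Cr = 2.36 / 4.5
Cr = 0.5244

0.5244


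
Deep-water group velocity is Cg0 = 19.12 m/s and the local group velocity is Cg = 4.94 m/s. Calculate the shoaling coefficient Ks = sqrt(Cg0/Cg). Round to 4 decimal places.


Ks = sqrt(Cg0 / Cg)
Ks = sqrt(19.12 / 4.94)
Ks = sqrt(3.8704)
Ks = 1.9673

1.9673


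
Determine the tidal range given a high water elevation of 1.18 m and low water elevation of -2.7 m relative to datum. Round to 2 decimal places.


Tidal range = High water - Low water
Tidal range = 1.18 - (-2.7)
Tidal range = 3.88 m

3.88


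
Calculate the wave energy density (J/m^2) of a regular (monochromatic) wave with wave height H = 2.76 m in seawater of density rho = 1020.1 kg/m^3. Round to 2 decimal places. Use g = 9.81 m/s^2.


E = (1/8) * rho * g * H^2
E = (1/8) * 1020.1 * 9.81 * 2.76^2
E = 0.125 * 1020.1 * 9.81 * 7.6176
E = 9528.84 J/m^2

9528.84


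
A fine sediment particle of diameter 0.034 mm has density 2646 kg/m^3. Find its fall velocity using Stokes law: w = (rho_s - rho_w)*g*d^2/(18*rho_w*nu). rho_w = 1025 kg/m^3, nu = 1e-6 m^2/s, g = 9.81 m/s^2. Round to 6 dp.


w = (rho_s - rho_w) * g * d^2 / (18 * rho_w * nu)
d = 0.034 mm = 0.000034 m
rho_s - rho_w = 2646 - 1025 = 1621
Numerator = 1621 * 9.81 * (0.000034)^2 = 0.000018382724
Denominator = 18 * 1025 * 1e-6 = 0.018450
w = 0.000996 m/s

0.000996


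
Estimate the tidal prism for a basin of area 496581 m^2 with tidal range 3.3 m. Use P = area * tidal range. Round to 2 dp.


Tidal prism = Area * Tidal range
P = 496581 * 3.3
P = 1638717.30 m^3

1638717.30


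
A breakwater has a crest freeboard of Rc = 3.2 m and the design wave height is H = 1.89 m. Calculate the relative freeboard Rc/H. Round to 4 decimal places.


Relative freeboard = Rc / H
= 3.2 / 1.89
= 1.6931

1.6931


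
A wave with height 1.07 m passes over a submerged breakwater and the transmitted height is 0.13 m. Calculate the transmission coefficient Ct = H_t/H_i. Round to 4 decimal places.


Ct = H_t / H_i
Ct = 0.13 / 1.07
Ct = 0.1215

0.1215


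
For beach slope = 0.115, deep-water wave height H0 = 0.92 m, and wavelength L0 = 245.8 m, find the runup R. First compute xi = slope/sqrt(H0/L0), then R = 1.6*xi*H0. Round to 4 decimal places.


xi = slope / sqrt(H0/L0)
H0/L0 = 0.92/245.8 = 0.003743
sqrt(0.003743) = 0.061179
xi = 0.115 / 0.061179 = 1.879727
R = 1.6 * xi * H0 = 1.6 * 1.879727 * 0.92
R = 2.7670 m

2.7670


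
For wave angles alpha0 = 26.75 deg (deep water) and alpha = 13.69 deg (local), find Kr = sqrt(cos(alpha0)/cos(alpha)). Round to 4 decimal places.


Kr = sqrt(cos(alpha0) / cos(alpha))
cos(26.75) = 0.892979
cos(13.69) = 0.971590
Kr = sqrt(0.892979 / 0.971590)
Kr = sqrt(0.919090)
Kr = 0.9587

0.9587


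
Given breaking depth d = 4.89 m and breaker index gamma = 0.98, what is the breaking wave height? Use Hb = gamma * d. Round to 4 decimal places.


Hb = gamma * d
Hb = 0.98 * 4.89
Hb = 4.7922 m

4.7922


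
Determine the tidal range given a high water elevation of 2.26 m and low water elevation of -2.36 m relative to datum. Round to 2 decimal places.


Tidal range = High water - Low water
Tidal range = 2.26 - (-2.36)
Tidal range = 4.62 m

4.62


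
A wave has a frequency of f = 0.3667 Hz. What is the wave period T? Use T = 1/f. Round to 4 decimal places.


T = 1 / f
T = 1 / 0.3667
T = 2.7270 s

2.7270


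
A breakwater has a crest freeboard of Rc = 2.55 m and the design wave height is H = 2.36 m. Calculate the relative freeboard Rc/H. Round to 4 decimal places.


Relative freeboard = Rc / H
= 2.55 / 2.36
= 1.0805

1.0805


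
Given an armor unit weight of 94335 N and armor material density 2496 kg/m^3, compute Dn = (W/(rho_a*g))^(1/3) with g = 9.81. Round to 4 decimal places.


V = W / (rho_a * g)
V = 94335 / (2496 * 9.81)
V = 94335 / 24485.76
V = 3.852647 m^3
Dn = V^(1/3) = 3.852647^(1/3)
Dn = 1.5677 m

1.5677


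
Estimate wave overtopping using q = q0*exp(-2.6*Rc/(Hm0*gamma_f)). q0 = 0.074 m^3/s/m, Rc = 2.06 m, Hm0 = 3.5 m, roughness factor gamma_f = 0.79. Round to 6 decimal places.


q = q0 * exp(-2.6 * Rc / (Hm0 * gamma_f))
Exponent = -2.6 * 2.06 / (3.5 * 0.79)
= -2.6 * 2.06 / 2.7650
= -1.937071
exp(-1.937071) = 0.144126
q = 0.074 * 0.144126
q = 0.010665 m^3/s/m

0.010665


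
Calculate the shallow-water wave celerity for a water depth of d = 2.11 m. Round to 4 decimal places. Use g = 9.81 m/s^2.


Using the shallow-water approximation:
C = sqrt(g * d) = sqrt(9.81 * 2.11)
C = sqrt(20.6991)
C = 4.5496 m/s

4.5496


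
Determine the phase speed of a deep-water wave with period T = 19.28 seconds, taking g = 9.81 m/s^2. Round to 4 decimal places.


We use the deep-water celerity formula:
C = g * T / (2 * pi)
C = 9.81 * 19.28 / (2 * 3.14159...)
C = 189.136800 / 6.283185
C = 30.1021 m/s

30.1021


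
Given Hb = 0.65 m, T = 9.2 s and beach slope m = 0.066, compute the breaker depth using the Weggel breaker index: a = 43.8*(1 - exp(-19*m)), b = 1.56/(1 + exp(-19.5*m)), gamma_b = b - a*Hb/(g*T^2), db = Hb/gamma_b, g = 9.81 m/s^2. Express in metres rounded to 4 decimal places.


a = 43.8 * (1 - exp(-19 * m))
exp(-19 * 0.066) = exp(-1.2540) = 0.285361
a = 43.8 * (1 - 0.285361) = 31.301185
b = 1.56 / (1 + exp(-19.5 * m))
exp(-19.5 * 0.066) = exp(-1.2870) = 0.276098
b = 1.56 / (1 + 0.276098) = 1.222477
Hb / (g * T^2) = 0.65 / (9.81 * 9.2^2) = 0.65 / 830.3184 = 0.00078283
gamma_b = b - a * Hb/(g*T^2) = 1.222477 - 31.301185 * 0.00078283 = 1.197973
db = Hb / gamma_b = 0.65 / 1.197973
db = 0.5426 m

0.5426


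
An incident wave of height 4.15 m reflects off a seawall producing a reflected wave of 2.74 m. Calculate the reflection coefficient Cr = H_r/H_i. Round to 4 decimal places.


Cr = H_r / H_i
Cr = 2.74 / 4.15
Cr = 0.6602

0.6602


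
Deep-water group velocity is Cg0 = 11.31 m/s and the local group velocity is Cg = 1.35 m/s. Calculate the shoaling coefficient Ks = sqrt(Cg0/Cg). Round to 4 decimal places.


Ks = sqrt(Cg0 / Cg)
Ks = sqrt(11.31 / 1.35)
Ks = sqrt(8.3778)
Ks = 2.8944

2.8944


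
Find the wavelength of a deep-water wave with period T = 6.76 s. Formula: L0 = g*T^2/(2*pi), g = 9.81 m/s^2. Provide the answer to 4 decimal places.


L0 = g * T^2 / (2 * pi)
L0 = 9.81 * 6.76^2 / (2 * pi)
L0 = 9.81 * 45.6976 / 6.28319
L0 = 448.2935 / 6.28319
L0 = 71.3481 m

71.3481


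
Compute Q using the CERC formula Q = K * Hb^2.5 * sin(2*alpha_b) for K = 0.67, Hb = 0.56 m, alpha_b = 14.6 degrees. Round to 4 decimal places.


Q = K * Hb^2.5 * sin(2 * alpha_b)
Hb^2.5 = 0.56^2.5 = 0.234677
sin(2 * 14.6) = sin(29.2) = 0.487860
Q = 0.67 * 0.234677 * 0.487860
Q = 0.0767 m^3/s

0.0767


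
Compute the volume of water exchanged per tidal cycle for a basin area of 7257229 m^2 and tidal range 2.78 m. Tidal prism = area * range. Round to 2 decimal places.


Tidal prism = Area * Tidal range
P = 7257229 * 2.78
P = 20175096.62 m^3

20175096.62


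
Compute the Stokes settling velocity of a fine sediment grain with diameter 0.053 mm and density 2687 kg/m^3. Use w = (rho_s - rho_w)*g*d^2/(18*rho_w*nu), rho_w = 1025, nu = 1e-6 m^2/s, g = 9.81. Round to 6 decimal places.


w = (rho_s - rho_w) * g * d^2 / (18 * rho_w * nu)
d = 0.053 mm = 0.000053 m
rho_s - rho_w = 2687 - 1025 = 1662
Numerator = 1662 * 9.81 * (0.000053)^2 = 0.000045798554
Denominator = 18 * 1025 * 1e-6 = 0.018450
w = 0.002482 m/s

0.002482


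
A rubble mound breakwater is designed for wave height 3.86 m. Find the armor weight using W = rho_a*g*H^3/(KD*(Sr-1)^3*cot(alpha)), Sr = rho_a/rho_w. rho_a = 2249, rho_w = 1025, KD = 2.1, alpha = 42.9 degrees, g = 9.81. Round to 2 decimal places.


Sr = rho_a / rho_w = 2249 / 1025 = 2.194146
(Sr - 1) = 1.194146
(Sr - 1)^3 = 1.702835
cot(42.9) = 1 / tan(42.9) = 1 / 0.929257 = 1.076128
Numerator = 2249 * 9.81 * 3.86^3 = 1268879.4879
Denominator = 2.1 * 1.702835 * 1.076128 = 3.848185
W = 1268879.4879 / 3.848185
W = 329734.53 N

329734.53


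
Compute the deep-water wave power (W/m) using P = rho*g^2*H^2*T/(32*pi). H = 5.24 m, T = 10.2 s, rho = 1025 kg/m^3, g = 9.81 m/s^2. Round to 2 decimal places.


P = rho * g^2 * H^2 * T / (32 * pi)
P = 1025 * 9.81^2 * 5.24^2 * 10.2 / (32 * pi)
P = 1025 * 96.2361 * 27.4576 * 10.2 / 100.53096
P = 274805.09 W/m

274805.09


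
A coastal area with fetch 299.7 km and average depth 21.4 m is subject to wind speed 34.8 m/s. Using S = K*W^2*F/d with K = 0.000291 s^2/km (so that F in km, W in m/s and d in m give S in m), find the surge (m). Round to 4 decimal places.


S = K * W^2 * F / d
W^2 = 34.8^2 = 1211.04
S = 0.000291 * 1211.04 * 299.7 / 21.4
Numerator = 0.000291 * 1211.04 * 299.7 = 105.618068
S = 105.618068 / 21.4 = 4.9354 m

4.9354


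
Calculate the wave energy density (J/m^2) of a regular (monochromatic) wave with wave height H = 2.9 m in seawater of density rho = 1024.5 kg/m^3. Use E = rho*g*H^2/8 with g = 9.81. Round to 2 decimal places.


E = (1/8) * rho * g * H^2
E = (1/8) * 1024.5 * 9.81 * 2.9^2
E = 0.125 * 1024.5 * 9.81 * 8.4100
E = 10565.43 J/m^2

10565.43


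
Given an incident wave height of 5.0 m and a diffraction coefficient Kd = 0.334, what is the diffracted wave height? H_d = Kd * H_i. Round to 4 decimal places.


H_d = Kd * H_i
H_d = 0.334 * 5.0
H_d = 1.6700 m

1.6700


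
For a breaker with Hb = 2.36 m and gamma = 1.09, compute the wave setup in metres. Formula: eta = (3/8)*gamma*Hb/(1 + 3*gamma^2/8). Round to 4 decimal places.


eta = (3/8) * gamma * Hb / (1 + 3*gamma^2/8)
Numerator = (3/8) * 1.09 * 2.36 = 0.964650
Denominator = 1 + 3*1.09^2/8 = 1 + 0.445538 = 1.445538
eta = 0.964650 / 1.445538
eta = 0.6673 m

0.6673


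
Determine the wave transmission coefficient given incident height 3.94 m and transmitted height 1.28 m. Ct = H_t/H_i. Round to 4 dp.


Ct = H_t / H_i
Ct = 1.28 / 3.94
Ct = 0.3249

0.3249


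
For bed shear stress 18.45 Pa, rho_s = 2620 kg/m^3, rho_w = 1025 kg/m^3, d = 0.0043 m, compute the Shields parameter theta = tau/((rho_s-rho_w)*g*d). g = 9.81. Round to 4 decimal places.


theta = tau / ((rho_s - rho_w) * g * d)
rho_s - rho_w = 2620 - 1025 = 1595
Denominator = 1595 * 9.81 * 0.0043 = 67.281885
theta = 18.45 / 67.281885
theta = 0.2742

0.2742


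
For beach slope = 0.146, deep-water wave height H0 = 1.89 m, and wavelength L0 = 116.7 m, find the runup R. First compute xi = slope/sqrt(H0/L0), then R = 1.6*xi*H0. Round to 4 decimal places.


xi = slope / sqrt(H0/L0)
H0/L0 = 1.89/116.7 = 0.016195
sqrt(0.016195) = 0.127261
xi = 0.146 / 0.127261 = 1.147248
R = 1.6 * xi * H0 = 1.6 * 1.147248 * 1.89
R = 3.4693 m

3.4693


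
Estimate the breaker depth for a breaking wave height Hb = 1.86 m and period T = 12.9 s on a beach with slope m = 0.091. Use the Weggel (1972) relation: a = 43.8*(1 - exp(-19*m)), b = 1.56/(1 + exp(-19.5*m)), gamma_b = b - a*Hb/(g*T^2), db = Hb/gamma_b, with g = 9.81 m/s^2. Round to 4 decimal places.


a = 43.8 * (1 - exp(-19 * m))
exp(-19 * 0.091) = exp(-1.7290) = 0.177462
a = 43.8 * (1 - 0.177462) = 36.027174
b = 1.56 / (1 + exp(-19.5 * m))
exp(-19.5 * 0.091) = exp(-1.7745) = 0.169568
b = 1.56 / (1 + 0.169568) = 1.333826
Hb / (g * T^2) = 1.86 / (9.81 * 12.9^2) = 1.86 / 1632.4821 = 0.00113937
gamma_b = b - a * Hb/(g*T^2) = 1.333826 - 36.027174 * 0.00113937 = 1.292777
db = Hb / gamma_b = 1.86 / 1.292777
db = 1.4388 m

1.4388


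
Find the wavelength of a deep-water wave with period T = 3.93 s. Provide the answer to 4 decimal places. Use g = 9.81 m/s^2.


L0 = g * T^2 / (2 * pi)
L0 = 9.81 * 3.93^2 / (2 * pi)
L0 = 9.81 * 15.4449 / 6.28319
L0 = 151.5145 / 6.28319
L0 = 24.1143 m

24.1143


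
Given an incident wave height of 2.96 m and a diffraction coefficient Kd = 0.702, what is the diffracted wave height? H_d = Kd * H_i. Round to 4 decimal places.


H_d = Kd * H_i
H_d = 0.702 * 2.96
H_d = 2.0779 m

2.0779


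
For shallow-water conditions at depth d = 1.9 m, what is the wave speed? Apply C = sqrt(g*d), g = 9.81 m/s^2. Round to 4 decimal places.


Using the shallow-water approximation:
C = sqrt(g * d) = sqrt(9.81 * 1.9)
C = sqrt(18.6390)
C = 4.3173 m/s

4.3173


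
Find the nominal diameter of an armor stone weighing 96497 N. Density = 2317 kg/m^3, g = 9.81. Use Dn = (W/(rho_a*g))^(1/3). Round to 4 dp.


V = W / (rho_a * g)
V = 96497 / (2317 * 9.81)
V = 96497 / 22729.77
V = 4.245402 m^3
Dn = V^(1/3) = 4.245402^(1/3)
Dn = 1.6192 m

1.6192


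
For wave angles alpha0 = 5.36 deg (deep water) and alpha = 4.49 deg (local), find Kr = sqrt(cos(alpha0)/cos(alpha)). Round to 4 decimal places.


Kr = sqrt(cos(alpha0) / cos(alpha))
cos(5.36) = 0.995627
cos(4.49) = 0.996931
Kr = sqrt(0.995627 / 0.996931)
Kr = sqrt(0.998692)
Kr = 0.9993

0.9993


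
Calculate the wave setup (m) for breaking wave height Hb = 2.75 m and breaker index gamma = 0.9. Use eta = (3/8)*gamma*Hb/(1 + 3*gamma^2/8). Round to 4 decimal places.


eta = (3/8) * gamma * Hb / (1 + 3*gamma^2/8)
Numerator = (3/8) * 0.9 * 2.75 = 0.928125
Denominator = 1 + 3*0.9^2/8 = 1 + 0.303750 = 1.303750
eta = 0.928125 / 1.303750
eta = 0.7119 m

0.7119


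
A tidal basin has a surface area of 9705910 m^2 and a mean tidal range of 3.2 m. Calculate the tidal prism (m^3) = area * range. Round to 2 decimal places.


Tidal prism = Area * Tidal range
P = 9705910 * 3.2
P = 31058912.00 m^3

31058912.00


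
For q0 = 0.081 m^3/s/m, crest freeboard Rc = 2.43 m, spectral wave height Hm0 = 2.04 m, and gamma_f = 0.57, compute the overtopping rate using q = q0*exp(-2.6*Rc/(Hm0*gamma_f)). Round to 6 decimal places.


q = q0 * exp(-2.6 * Rc / (Hm0 * gamma_f))
Exponent = -2.6 * 2.43 / (2.04 * 0.57)
= -2.6 * 2.43 / 1.1628
= -5.433437
exp(-5.433437) = 0.004368
q = 0.081 * 0.004368
q = 0.000354 m^3/s/m

0.000354


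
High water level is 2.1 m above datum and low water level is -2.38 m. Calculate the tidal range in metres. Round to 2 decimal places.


Tidal range = High water - Low water
Tidal range = 2.1 - (-2.38)
Tidal range = 4.48 m

4.48


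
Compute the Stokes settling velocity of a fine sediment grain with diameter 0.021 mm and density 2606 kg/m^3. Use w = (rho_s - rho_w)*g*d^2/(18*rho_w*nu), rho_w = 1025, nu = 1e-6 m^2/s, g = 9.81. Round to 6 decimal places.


w = (rho_s - rho_w) * g * d^2 / (18 * rho_w * nu)
d = 0.021 mm = 0.000021 m
rho_s - rho_w = 2606 - 1025 = 1581
Numerator = 1581 * 9.81 * (0.000021)^2 = 0.000006839738
Denominator = 18 * 1025 * 1e-6 = 0.018450
w = 0.000371 m/s

0.000371


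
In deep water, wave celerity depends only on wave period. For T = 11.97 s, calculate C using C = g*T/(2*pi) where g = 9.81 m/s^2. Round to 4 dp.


We use the deep-water celerity formula:
C = g * T / (2 * pi)
C = 9.81 * 11.97 / (2 * 3.14159...)
C = 117.425700 / 6.283185
C = 18.6889 m/s

18.6889


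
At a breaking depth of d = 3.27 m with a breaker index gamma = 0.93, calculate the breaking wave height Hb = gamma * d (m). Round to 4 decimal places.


Hb = gamma * d
Hb = 0.93 * 3.27
Hb = 3.0411 m

3.0411


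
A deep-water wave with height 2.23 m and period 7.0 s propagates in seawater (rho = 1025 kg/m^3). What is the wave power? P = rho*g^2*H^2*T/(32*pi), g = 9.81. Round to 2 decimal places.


P = rho * g^2 * H^2 * T / (32 * pi)
P = 1025 * 9.81^2 * 2.23^2 * 7.0 / (32 * pi)
P = 1025 * 96.2361 * 4.9729 * 7.0 / 100.53096
P = 34156.22 W/m

34156.22


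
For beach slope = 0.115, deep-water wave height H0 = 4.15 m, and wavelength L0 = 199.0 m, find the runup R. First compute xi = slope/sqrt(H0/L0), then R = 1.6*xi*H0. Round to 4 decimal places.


xi = slope / sqrt(H0/L0)
H0/L0 = 4.15/199.0 = 0.020854
sqrt(0.020854) = 0.144410
xi = 0.115 / 0.144410 = 0.796343
R = 1.6 * xi * H0 = 1.6 * 0.796343 * 4.15
R = 5.2877 m

5.2877


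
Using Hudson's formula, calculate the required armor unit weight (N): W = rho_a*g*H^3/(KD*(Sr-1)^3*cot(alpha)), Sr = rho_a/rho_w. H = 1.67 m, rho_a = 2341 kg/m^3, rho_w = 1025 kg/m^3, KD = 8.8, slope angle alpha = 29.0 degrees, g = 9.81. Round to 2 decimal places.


Sr = rho_a / rho_w = 2341 / 1025 = 2.283902
(Sr - 1) = 1.283902
(Sr - 1)^3 = 2.116392
cot(29.0) = 1 / tan(29.0) = 1 / 0.554309 = 1.804048
Numerator = 2341 * 9.81 * 1.67^3 = 106959.6159
Denominator = 8.8 * 2.116392 * 1.804048 = 33.599033
W = 106959.6159 / 33.599033
W = 3183.41 N

3183.41


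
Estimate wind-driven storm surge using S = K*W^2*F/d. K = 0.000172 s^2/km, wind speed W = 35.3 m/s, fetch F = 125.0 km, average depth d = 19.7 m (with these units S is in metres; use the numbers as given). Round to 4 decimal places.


S = K * W^2 * F / d
W^2 = 35.3^2 = 1246.09
S = 0.000172 * 1246.09 * 125.0 / 19.7
Numerator = 0.000172 * 1246.09 * 125.0 = 26.790935
S = 26.790935 / 19.7 = 1.3599 m

1.3599


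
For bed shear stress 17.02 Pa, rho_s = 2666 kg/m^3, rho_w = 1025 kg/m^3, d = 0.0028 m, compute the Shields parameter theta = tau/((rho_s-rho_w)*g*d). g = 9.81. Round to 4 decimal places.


theta = tau / ((rho_s - rho_w) * g * d)
rho_s - rho_w = 2666 - 1025 = 1641
Denominator = 1641 * 9.81 * 0.0028 = 45.074988
theta = 17.02 / 45.074988
theta = 0.3776

0.3776


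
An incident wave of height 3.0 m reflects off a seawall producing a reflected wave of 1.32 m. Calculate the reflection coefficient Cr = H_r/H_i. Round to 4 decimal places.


Cr = H_r / H_i
Cr = 1.32 / 3.0
Cr = 0.4400

0.4400


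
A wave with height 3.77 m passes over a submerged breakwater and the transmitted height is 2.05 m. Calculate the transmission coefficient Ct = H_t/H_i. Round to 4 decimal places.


Ct = H_t / H_i
Ct = 2.05 / 3.77
Ct = 0.5438

0.5438


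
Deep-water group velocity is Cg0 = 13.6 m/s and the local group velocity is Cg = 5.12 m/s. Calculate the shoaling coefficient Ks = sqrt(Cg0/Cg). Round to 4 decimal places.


Ks = sqrt(Cg0 / Cg)
Ks = sqrt(13.6 / 5.12)
Ks = sqrt(2.6562)
Ks = 1.6298

1.6298


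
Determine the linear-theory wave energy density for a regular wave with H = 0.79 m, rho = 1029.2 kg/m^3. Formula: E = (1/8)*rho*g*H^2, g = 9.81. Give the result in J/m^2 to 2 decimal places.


E = (1/8) * rho * g * H^2
E = (1/8) * 1029.2 * 9.81 * 0.79^2
E = 0.125 * 1029.2 * 9.81 * 0.6241
E = 787.65 J/m^2

787.65


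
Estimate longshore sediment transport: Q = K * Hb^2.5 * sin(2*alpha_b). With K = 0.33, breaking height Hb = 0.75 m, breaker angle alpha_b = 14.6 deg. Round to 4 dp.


Q = K * Hb^2.5 * sin(2 * alpha_b)
Hb^2.5 = 0.75^2.5 = 0.487139
sin(2 * 14.6) = sin(29.2) = 0.487860
Q = 0.33 * 0.487139 * 0.487860
Q = 0.0784 m^3/s

0.0784


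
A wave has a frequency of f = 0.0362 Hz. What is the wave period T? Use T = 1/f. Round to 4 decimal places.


T = 1 / f
T = 1 / 0.0362
T = 27.6243 s

27.6243


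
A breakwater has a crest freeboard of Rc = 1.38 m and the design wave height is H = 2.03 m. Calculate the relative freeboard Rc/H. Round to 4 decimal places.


Relative freeboard = Rc / H
= 1.38 / 2.03
= 0.6798

0.6798


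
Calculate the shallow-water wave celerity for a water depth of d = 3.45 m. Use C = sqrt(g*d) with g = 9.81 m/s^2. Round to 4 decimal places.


Using the shallow-water approximation:
C = sqrt(g * d) = sqrt(9.81 * 3.45)
C = sqrt(33.8445)
C = 5.8176 m/s

5.8176


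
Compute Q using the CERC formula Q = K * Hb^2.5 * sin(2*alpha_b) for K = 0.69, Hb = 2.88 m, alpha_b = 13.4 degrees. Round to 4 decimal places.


Q = K * Hb^2.5 * sin(2 * alpha_b)
Hb^2.5 = 2.88^2.5 = 14.076064
sin(2 * 13.4) = sin(26.8) = 0.450878
Q = 0.69 * 14.076064 * 0.450878
Q = 4.3791 m^3/s

4.3791


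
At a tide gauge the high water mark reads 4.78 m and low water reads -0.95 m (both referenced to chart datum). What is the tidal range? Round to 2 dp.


Tidal range = High water - Low water
Tidal range = 4.78 - (-0.95)
Tidal range = 5.73 m

5.73


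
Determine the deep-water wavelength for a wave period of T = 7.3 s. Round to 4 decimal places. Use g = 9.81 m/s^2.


L0 = g * T^2 / (2 * pi)
L0 = 9.81 * 7.3^2 / (2 * pi)
L0 = 9.81 * 53.2900 / 6.28319
L0 = 522.7749 / 6.28319
L0 = 83.2022 m

83.2022


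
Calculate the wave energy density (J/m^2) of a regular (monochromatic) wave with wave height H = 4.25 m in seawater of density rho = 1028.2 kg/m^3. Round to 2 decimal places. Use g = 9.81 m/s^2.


E = (1/8) * rho * g * H^2
E = (1/8) * 1028.2 * 9.81 * 4.25^2
E = 0.125 * 1028.2 * 9.81 * 18.0625
E = 22773.75 J/m^2

22773.75


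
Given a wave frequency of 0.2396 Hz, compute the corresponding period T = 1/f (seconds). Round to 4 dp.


T = 1 / f
T = 1 / 0.2396
T = 4.1736 s

4.1736


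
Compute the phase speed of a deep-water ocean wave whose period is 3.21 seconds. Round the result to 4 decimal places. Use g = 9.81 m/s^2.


We use the deep-water celerity formula:
C = g * T / (2 * pi)
C = 9.81 * 3.21 / (2 * 3.14159...)
C = 31.490100 / 6.283185
C = 5.0118 m/s

5.0118


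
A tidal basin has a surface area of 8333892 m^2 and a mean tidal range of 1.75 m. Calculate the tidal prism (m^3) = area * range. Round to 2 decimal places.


Tidal prism = Area * Tidal range
P = 8333892 * 1.75
P = 14584311.00 m^3

14584311.00


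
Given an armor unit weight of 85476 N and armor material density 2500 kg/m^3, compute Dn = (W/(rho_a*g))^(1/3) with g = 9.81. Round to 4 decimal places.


V = W / (rho_a * g)
V = 85476 / (2500 * 9.81)
V = 85476 / 24525.00
V = 3.485260 m^3
Dn = V^(1/3) = 3.485260^(1/3)
Dn = 1.5162 m

1.5162


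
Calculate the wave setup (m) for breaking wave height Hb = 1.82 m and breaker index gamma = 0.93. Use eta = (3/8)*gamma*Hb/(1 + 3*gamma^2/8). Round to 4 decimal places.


eta = (3/8) * gamma * Hb / (1 + 3*gamma^2/8)
Numerator = (3/8) * 0.93 * 1.82 = 0.634725
Denominator = 1 + 3*0.93^2/8 = 1 + 0.324338 = 1.324338
eta = 0.634725 / 1.324338
eta = 0.4793 m

0.4793


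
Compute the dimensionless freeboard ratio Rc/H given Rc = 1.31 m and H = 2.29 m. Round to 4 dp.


Relative freeboard = Rc / H
= 1.31 / 2.29
= 0.5721

0.5721


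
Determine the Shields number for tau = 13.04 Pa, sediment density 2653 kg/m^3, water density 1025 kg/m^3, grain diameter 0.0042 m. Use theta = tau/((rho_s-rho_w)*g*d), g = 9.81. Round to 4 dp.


theta = tau / ((rho_s - rho_w) * g * d)
rho_s - rho_w = 2653 - 1025 = 1628
Denominator = 1628 * 9.81 * 0.0042 = 67.076856
theta = 13.04 / 67.076856
theta = 0.1944

0.1944


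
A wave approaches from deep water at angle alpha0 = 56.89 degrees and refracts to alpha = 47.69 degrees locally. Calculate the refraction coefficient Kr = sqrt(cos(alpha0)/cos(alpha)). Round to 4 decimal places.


Kr = sqrt(cos(alpha0) / cos(alpha))
cos(56.89) = 0.546248
cos(47.69) = 0.673142
Kr = sqrt(0.546248 / 0.673142)
Kr = sqrt(0.811491)
Kr = 0.9008

0.9008


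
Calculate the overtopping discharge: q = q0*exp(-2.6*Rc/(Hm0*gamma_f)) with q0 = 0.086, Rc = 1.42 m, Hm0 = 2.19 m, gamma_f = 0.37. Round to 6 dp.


q = q0 * exp(-2.6 * Rc / (Hm0 * gamma_f))
Exponent = -2.6 * 1.42 / (2.19 * 0.37)
= -2.6 * 1.42 / 0.8103
= -4.556337
exp(-4.556337) = 0.010500
q = 0.086 * 0.010500
q = 0.000903 m^3/s/m

0.000903


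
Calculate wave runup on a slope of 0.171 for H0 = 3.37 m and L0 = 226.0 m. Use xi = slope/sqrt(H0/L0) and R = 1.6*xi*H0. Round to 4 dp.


xi = slope / sqrt(H0/L0)
H0/L0 = 3.37/226.0 = 0.014912
sqrt(0.014912) = 0.122113
xi = 0.171 / 0.122113 = 1.400346
R = 1.6 * xi * H0 = 1.6 * 1.400346 * 3.37
R = 7.5507 m

7.5507


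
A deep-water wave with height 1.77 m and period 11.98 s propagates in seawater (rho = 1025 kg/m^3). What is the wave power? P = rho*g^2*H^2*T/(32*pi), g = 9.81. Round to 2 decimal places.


P = rho * g^2 * H^2 * T / (32 * pi)
P = 1025 * 9.81^2 * 1.77^2 * 11.98 / (32 * pi)
P = 1025 * 96.2361 * 3.1329 * 11.98 / 100.53096
P = 36826.92 W/m

36826.92


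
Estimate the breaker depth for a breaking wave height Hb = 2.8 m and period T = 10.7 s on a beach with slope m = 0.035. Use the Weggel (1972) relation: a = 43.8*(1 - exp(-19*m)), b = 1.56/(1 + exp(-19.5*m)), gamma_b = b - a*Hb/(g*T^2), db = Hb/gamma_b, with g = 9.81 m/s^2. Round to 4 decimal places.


a = 43.8 * (1 - exp(-19 * m))
exp(-19 * 0.035) = exp(-0.6650) = 0.514274
a = 43.8 * (1 - 0.514274) = 21.274819
b = 1.56 / (1 + exp(-19.5 * m))
exp(-19.5 * 0.035) = exp(-0.6825) = 0.505352
b = 1.56 / (1 + 0.505352) = 1.036302
Hb / (g * T^2) = 2.8 / (9.81 * 10.7^2) = 2.8 / 1123.1469 = 0.00249300
gamma_b = b - a * Hb/(g*T^2) = 1.036302 - 21.274819 * 0.00249300 = 0.983264
db = Hb / gamma_b = 2.8 / 0.983264
db = 2.8477 m

2.8477
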